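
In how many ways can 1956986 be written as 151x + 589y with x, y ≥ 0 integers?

gcd(589, 151):
  589 = 3*151 + 136
  151 = 1*136 + 15
  136 = 9*15 + 1
  15 = 15*1
so gcd(589, 151) = 1.
Back-substitute for Bézout coefficients:
  1 = 136 - 9*15
  ... = 151*(-39) + 589*(10)
Scale by 1956986: one solution is (-76322454, 19569860). Reduce x mod 589: (166, 3280).
General: x = 166 + 589t, y = 3280 - 151t.
x ≥ 0 ⇒ t ≥ 0; y ≥ 0 ⇒ t ≤ 21. So t ∈ [0, 21]: 22 solutions.

22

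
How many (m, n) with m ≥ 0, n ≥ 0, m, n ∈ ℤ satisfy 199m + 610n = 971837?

gcd(610, 199) = 1  (610 = 3·199 + 13, 199 = 15·13 + 4, 13 = 3·4 + 1, 4 = 4·1).
Back-substituting, 199·(-141) + 610·(46) = 1.
Scale by 971837: one solution is (-137029017, 44704502). Reduce m mod 610: (163, 1540).
General: m = 163 + 610t, n = 1540 - 199t.
m ≥ 0 ⇒ t ≥ 0; n ≥ 0 ⇒ t ≤ 7. So t ∈ [0, 7]: 8 solutions.

8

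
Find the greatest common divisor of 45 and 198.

gcd(198, 45) = 9  (198 = 4·45 + 18, 45 = 2·18 + 9, 18 = 2·9).

9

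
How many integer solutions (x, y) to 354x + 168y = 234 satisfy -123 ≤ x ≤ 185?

11

gcd(354, 168) = 6.
By Bézout, 354·(-9) + 168·(19) = 6.
Particular solution: (13, -26).
General solution: x = 13 + 28t, y = -26 - 59t for integer t.
-123 ≤ 13 + 28t ≤ 185 gives t ∈ [-4, 6], which is 11 values.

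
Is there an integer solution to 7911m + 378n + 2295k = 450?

gcd(7911, 378) = 27.
gcd(27, 2295) = 27.
27 does not divide 450 (remainder 18), so no integer solutions.

no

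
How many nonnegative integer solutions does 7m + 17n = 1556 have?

gcd(17, 7) = 1  (17 = 2*7 + 3, 7 = 2*3 + 1, 3 = 3*1).
Back-substituting, 7*(5) + 17*(-2) = 1.
Scale by 1556: one solution is (7780, -3112). Reduce m mod 17: (11, 87).
General: m = 11 + 17t, n = 87 - 7t.
m ≥ 0 ⇒ t ≥ 0; n ≥ 0 ⇒ t ≤ 12. So t ∈ [0, 12]: 13 solutions.

13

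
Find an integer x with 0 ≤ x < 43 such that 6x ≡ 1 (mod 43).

gcd(43, 6) = 1.
By Bézout, 6×(-7) + 43×(1) = 1.
So 6×-7 ≡ 1 (mod 43), and -7 mod 43 = 36.

36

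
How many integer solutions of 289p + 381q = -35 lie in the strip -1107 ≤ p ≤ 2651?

gcd(381, 289) = 1.
By Bézout, 289×(-29) + 381×(22) = 1.
Particular solution: (253, -192).
General solution: p = 253 + 381t, q = -192 - 289t for integer t.
-1107 ≤ 253 + 381t ≤ 2651 gives t ∈ [-3, 6], which is 10 values.

10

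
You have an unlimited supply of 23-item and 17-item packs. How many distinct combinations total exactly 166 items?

Need nonnegative integers with 23j + 17k = 166.
gcd(23, 17) = 1, and 23·(3) + 17·(-4) = 1.
So (j₀, k₀) = (498, -664); general j = 498 + 17t, k = -664 - 23t.
j ≥ 0 ⇒ t ≥ -29; k ≥ 0 ⇒ t ≤ -29. That's 1 value of t.

1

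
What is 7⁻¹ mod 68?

gcd(68, 7) = 1  (68 = 9·7 + 5, 7 = 1·5 + 2, 5 = 2·2 + 1, 2 = 2·1).
Back-substituting, 7·(-29) + 68·(3) = 1.
So 7·-29 ≡ 1 (mod 68), and -29 mod 68 = 39.

39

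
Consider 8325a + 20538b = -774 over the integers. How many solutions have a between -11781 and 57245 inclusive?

31

gcd(20538, 8325) = 9  (20538 = 2*8325 + 3888, 8325 = 2*3888 + 549, 3888 = 7*549 + 45, 549 = 12*45 + 9, 45 = 5*9).
Back-substituting, 8325*(449) + 20538*(-182) = 9.
Scale by -86: particular solution (-38614, 15652); reduce a mod 2282: (180, -73).
General solution: a = 180 + 2282t, b = -73 - 925t for integer t.
-11781 ≤ 180 + 2282t ≤ 57245 gives t ∈ [-5, 25], which is 31 values.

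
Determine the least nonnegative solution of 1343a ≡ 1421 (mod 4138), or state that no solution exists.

gcd(4138, 1343):
  4138 = 3*1343 + 109
  1343 = 12*109 + 35
  109 = 3*35 + 4
  35 = 8*4 + 3
  4 = 1*3 + 1
  3 = 3*1
so gcd(4138, 1343) = 1.
1 divides 1421, so solutions exist.
Back-substitute for Bézout coefficients:
  1 = 4 - 1*3
  ... = 1343*(-1063) + 4138*(345)
So 1343*(-1063) ≡ 1 (mod 4138); multiply by 1421: a ≡ -1510523 (mod 4138).
Smallest nonnegative: a = -1510523 mod 4138 = 3985.

3985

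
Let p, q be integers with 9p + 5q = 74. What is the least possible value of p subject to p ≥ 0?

gcd(9, 5) = 1.
1 divides 74, so solutions exist.
By Bézout, 9×(-1) + 5×(2) = 1.
Scale by 74/1 = 74: (p₀, q₀) = (-74, 148).
General solution: p = -74 + 5t, q = 148 - 9t for integer t.
p ≥ 0: smallest is -74 mod 5 = 1 (at t = 15), with q = 13.

1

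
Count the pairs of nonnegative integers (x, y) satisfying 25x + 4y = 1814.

gcd(25, 4) = 1  (25 = 6·4 + 1, 4 = 4·1).
Back-substituting, 25·(1) + 4·(-6) = 1.
Scale by 1814: one solution is (1814, -10884). Reduce x mod 4: (2, 441).
General: x = 2 + 4t, y = 441 - 25t.
x ≥ 0 ⇒ t ≥ 0; y ≥ 0 ⇒ t ≤ 17. So t ∈ [0, 17]: 18 solutions.

18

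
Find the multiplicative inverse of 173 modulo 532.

gcd(532, 173):
  532 = 3*173 + 13
  173 = 13*13 + 4
  13 = 3*4 + 1
  4 = 4*1
so gcd(532, 173) = 1.
Back-substitute for Bézout coefficients:
  1 = 13 - 3*4
  ... = 173*(-123) + 532*(40)
So 173*-123 ≡ 1 (mod 532), and -123 mod 532 = 409.

409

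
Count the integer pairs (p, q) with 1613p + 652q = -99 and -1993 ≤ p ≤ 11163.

gcd(1613, 652) = 1.
By Bézout, 1613×(-211) + 652×(522) = 1.
Particular solution: (25, -62).
General solution: p = 25 + 652t, q = -62 - 1613t for integer t.
-1993 ≤ 25 + 652t ≤ 11163 gives t ∈ [-3, 17], which is 21 values.

21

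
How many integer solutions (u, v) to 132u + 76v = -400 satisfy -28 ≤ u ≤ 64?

5

gcd(132, 76) = 4  (132 = 1·76 + 56, 76 = 1·56 + 20, 56 = 2·20 + 16, 20 = 1·16 + 4, 16 = 4·4).
Back-substituting, 132·(-4) + 76·(7) = 4.
Scale by -100: particular solution (400, -700); reduce u mod 19: (1, -7).
General solution: u = 1 + 19t, v = -7 - 33t for integer t.
-28 ≤ 1 + 19t ≤ 64 gives t ∈ [-1, 3], which is 5 values.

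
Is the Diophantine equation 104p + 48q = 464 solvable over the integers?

yes

gcd(104, 48) = 8  (104 = 2×48 + 8, 48 = 6×8).
8 divides 464, so integer solutions exist.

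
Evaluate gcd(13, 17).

1

gcd(17, 13):
  17 = 1·13 + 4
  13 = 3·4 + 1
  4 = 4·1
so gcd(17, 13) = 1.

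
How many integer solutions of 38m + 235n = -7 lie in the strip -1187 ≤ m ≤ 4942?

gcd(235, 38) = 1.
By Bézout, 38·(-68) + 235·(11) = 1.
Particular solution: (6, -1).
General solution: m = 6 + 235t, n = -1 - 38t for integer t.
-1187 ≤ 6 + 235t ≤ 4942 gives t ∈ [-5, 21], which is 27 values.

27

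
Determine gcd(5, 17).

1

gcd(17, 5) = 1  (17 = 3×5 + 2, 5 = 2×2 + 1, 2 = 2×1).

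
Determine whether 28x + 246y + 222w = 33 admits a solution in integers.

no

gcd(246, 28) = 2  (246 = 8×28 + 22, 28 = 1×22 + 6, 22 = 3×6 + 4, 6 = 1×4 + 2, 4 = 2×2).
gcd(2, 222) = 2.
2 does not divide 33 (remainder 1), so no integer solutions.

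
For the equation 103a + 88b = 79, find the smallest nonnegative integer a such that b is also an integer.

gcd(103, 88) = 1.
1 divides 79, so solutions exist.
By Bézout, 103*(-41) + 88*(48) = 1.
Scale by 79/1 = 79: (a₀, b₀) = (-3239, 3792).
General solution: a = -3239 + 88t, b = 3792 - 103t for integer t.
a ≥ 0: smallest is -3239 mod 88 = 17 (at t = 37), with b = -19.

17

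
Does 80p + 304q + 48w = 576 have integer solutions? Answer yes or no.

gcd(304, 80) = 16  (304 = 3·80 + 64, 80 = 1·64 + 16, 64 = 4·16).
gcd(16, 48) = 16.
16 divides 576, so integer solutions exist.

yes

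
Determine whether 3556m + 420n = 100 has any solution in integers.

gcd(3556, 420):
  3556 = 8·420 + 196
  420 = 2·196 + 28
  196 = 7·28
so gcd(3556, 420) = 28.
28 does not divide 100 (remainder 16), so no integer solutions.

no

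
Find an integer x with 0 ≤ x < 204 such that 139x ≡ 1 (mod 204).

gcd(204, 139):
  204 = 1*139 + 65
  139 = 2*65 + 9
  65 = 7*9 + 2
  9 = 4*2 + 1
  2 = 2*1
so gcd(204, 139) = 1.
Back-substitute for Bézout coefficients:
  1 = 9 - 4*2
  ... = 139*(91) + 204*(-62)
So 139*91 ≡ 1 (mod 204), and 91 mod 204 = 91.

91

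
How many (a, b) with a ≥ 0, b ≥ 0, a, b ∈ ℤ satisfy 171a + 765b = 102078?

gcd(765, 171) = 9  (765 = 4×171 + 81, 171 = 2×81 + 9, 81 = 9×9).
Back-substituting, 171×(9) + 765×(-2) = 9.
Scale by 11342: one solution is (102078, -22684). Reduce a mod 85: (78, 116).
General: a = 78 + 85t, b = 116 - 19t.
a ≥ 0 ⇒ t ≥ 0; b ≥ 0 ⇒ t ≤ 6. So t ∈ [0, 6]: 7 solutions.

7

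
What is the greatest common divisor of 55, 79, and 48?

gcd(79, 55):
  79 = 1*55 + 24
  55 = 2*24 + 7
  24 = 3*7 + 3
  7 = 2*3 + 1
  3 = 3*1
so gcd(79, 55) = 1.
gcd(1, 48) = 1.

1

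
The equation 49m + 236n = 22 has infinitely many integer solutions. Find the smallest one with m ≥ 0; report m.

222

gcd(236, 49):
  236 = 4·49 + 40
  49 = 1·40 + 9
  40 = 4·9 + 4
  9 = 2·4 + 1
  4 = 4·1
so gcd(236, 49) = 1.
1 divides 22, so solutions exist.
Back-substitute for Bézout coefficients:
  1 = 9 - 2·4
  ... = 49·(53) + 236·(-11)
Scale by 22/1 = 22: (m₀, n₀) = (1166, -242).
General solution: m = 1166 + 236t, n = -242 - 49t for integer t.
m ≥ 0: smallest is 1166 mod 236 = 222 (at t = -4), with n = -46.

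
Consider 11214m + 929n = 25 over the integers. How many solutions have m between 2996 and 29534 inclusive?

28

gcd(11214, 929) = 1  (11214 = 12×929 + 66, 929 = 14×66 + 5, 66 = 13×5 + 1, 5 = 5×1).
Back-substituting, 11214×(183) + 929×(-2209) = 1.
Scale by 25: particular solution (4575, -55225); reduce m mod 929: (859, -10369).
General solution: m = 859 + 929t, n = -10369 - 11214t for integer t.
2996 ≤ 859 + 929t ≤ 29534 gives t ∈ [3, 30], which is 28 values.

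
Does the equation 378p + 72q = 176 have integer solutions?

no

gcd(378, 72) = 18  (378 = 5×72 + 18, 72 = 4×18).
18 does not divide 176 (remainder 14), so no integer solutions.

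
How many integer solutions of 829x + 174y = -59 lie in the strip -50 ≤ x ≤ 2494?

gcd(829, 174) = 1.
By Bézout, 829*(-17) + 174*(81) = 1.
Particular solution: (133, -634).
General solution: x = 133 + 174t, y = -634 - 829t for integer t.
-50 ≤ 133 + 174t ≤ 2494 gives t ∈ [-1, 13], which is 15 values.

15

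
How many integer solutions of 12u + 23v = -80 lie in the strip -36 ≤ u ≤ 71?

5

gcd(23, 12):
  23 = 1×12 + 11
  12 = 1×11 + 1
  11 = 11×1
so gcd(23, 12) = 1.
Back-substitute for Bézout coefficients:
  1 = 12 - 1×11
  ... = 12×(2) + 23×(-1)
Scale by -80: particular solution (-160, 80); reduce u mod 23: (1, -4).
General solution: u = 1 + 23t, v = -4 - 12t for integer t.
-36 ≤ 1 + 23t ≤ 71 gives t ∈ [-1, 3], which is 5 values.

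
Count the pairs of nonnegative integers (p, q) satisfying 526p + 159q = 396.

0

gcd(526, 159) = 1.
By Bézout, 526*(13) + 159*(-43) = 1.
One solution: (60, -196).
General: p = 60 + 159t, q = -196 - 526t.
p ≥ 0 ⇒ t ≥ 0; q ≥ 0 ⇒ t ≤ -1. So t ∈ [0, -1]: 0 solutions.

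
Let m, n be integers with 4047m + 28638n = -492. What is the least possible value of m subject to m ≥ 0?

gcd(28638, 4047) = 3  (28638 = 7·4047 + 309, 4047 = 13·309 + 30, 309 = 10·30 + 9, 30 = 3·9 + 3, 9 = 3·3).
3 divides -492, so solutions exist.
Back-substituting, 4047·(2873) + 28638·(-406) = 3.
Scale by -492/3 = -164: (m₀, n₀) = (-471172, 66584).
General solution: m = -471172 + 9546t, n = 66584 - 1349t for integer t.
m ≥ 0: smallest is -471172 mod 9546 = 6128 (at t = 50), with n = -866.

6128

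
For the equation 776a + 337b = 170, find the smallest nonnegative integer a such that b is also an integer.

gcd(776, 337) = 1.
1 divides 170, so solutions exist.
By Bézout, 776·(76) + 337·(-175) = 1.
Scale by 170/1 = 170: (a₀, b₀) = (12920, -29750).
General solution: a = 12920 + 337t, b = -29750 - 776t for integer t.
a ≥ 0: smallest is 12920 mod 337 = 114 (at t = -38), with b = -262.

114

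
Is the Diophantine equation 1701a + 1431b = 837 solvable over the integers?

gcd(1701, 1431) = 27  (1701 = 1·1431 + 270, 1431 = 5·270 + 81, 270 = 3·81 + 27, 81 = 3·27).
27 divides 837, so integer solutions exist.

yes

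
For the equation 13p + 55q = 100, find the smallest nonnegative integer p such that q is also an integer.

50

gcd(55, 13):
  55 = 4*13 + 3
  13 = 4*3 + 1
  3 = 3*1
so gcd(55, 13) = 1.
1 divides 100, so solutions exist.
Back-substitute for Bézout coefficients:
  1 = 13 - 4*3
  ... = 13*(17) + 55*(-4)
Scale by 100/1 = 100: (p₀, q₀) = (1700, -400).
General solution: p = 1700 + 55t, q = -400 - 13t for integer t.
p ≥ 0: smallest is 1700 mod 55 = 50 (at t = -30), with q = -10.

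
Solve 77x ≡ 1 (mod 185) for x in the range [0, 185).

gcd(185, 77) = 1  (185 = 2*77 + 31, 77 = 2*31 + 15, 31 = 2*15 + 1, 15 = 15*1).
Back-substituting, 77*(-12) + 185*(5) = 1.
So 77*-12 ≡ 1 (mod 185), and -12 mod 185 = 173.

173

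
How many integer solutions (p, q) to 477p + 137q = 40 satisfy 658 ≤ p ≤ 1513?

7

gcd(477, 137) = 1.
By Bézout, 477*(27) + 137*(-94) = 1.
Particular solution: (121, -421).
General solution: p = 121 + 137t, q = -421 - 477t for integer t.
658 ≤ 121 + 137t ≤ 1513 gives t ∈ [4, 10], which is 7 values.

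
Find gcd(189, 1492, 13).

1

gcd(1492, 189) = 1.
gcd(1, 13) = 1.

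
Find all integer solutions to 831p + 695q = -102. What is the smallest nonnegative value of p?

gcd(831, 695):
  831 = 1×695 + 136
  695 = 5×136 + 15
  136 = 9×15 + 1
  15 = 15×1
so gcd(831, 695) = 1.
1 divides -102, so solutions exist.
Back-substitute for Bézout coefficients:
  1 = 136 - 9×15
  ... = 831×(46) + 695×(-55)
Scale by -102/1 = -102: (p₀, q₀) = (-4692, 5610).
General solution: p = -4692 + 695t, q = 5610 - 831t for integer t.
p ≥ 0: smallest is -4692 mod 695 = 173 (at t = 7), with q = -207.

173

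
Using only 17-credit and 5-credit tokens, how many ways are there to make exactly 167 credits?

2

Need nonnegative integers with 17j + 5k = 167.
gcd(17, 5) = 1, and 17·(-2) + 5·(7) = 1.
So (j₀, k₀) = (-334, 1169); general j = -334 + 5t, k = 1169 - 17t.
j ≥ 0 ⇒ t ≥ 67; k ≥ 0 ⇒ t ≤ 68. That's 2 values of t.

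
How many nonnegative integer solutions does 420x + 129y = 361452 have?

20

gcd(420, 129):
  420 = 3×129 + 33
  129 = 3×33 + 30
  33 = 1×30 + 3
  30 = 10×3
so gcd(420, 129) = 3.
Back-substitute for Bézout coefficients:
  3 = 33 - 1×30
  ... = 420×(4) + 129×(-13)
Scale by 120484: one solution is (481936, -1566292). Reduce x mod 43: (35, 2688).
General: x = 35 + 43t, y = 2688 - 140t.
x ≥ 0 ⇒ t ≥ 0; y ≥ 0 ⇒ t ≤ 19. So t ∈ [0, 19]: 20 solutions.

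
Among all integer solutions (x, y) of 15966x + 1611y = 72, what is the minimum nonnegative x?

gcd(15966, 1611):
  15966 = 9·1611 + 1467
  1611 = 1·1467 + 144
  1467 = 10·144 + 27
  144 = 5·27 + 9
  27 = 3·9
so gcd(15966, 1611) = 9.
9 divides 72, so solutions exist.
Back-substitute for Bézout coefficients:
  9 = 144 - 5·27
  ... = 15966·(-56) + 1611·(555)
Scale by 72/9 = 8: (x₀, y₀) = (-448, 4440).
General solution: x = -448 + 179t, y = 4440 - 1774t for integer t.
x ≥ 0: smallest is -448 mod 179 = 89 (at t = 3), with y = -882.

89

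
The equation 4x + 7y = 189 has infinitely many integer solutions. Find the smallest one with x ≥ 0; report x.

gcd(7, 4) = 1.
1 divides 189, so solutions exist.
By Bézout, 4·(2) + 7·(-1) = 1.
Scale by 189/1 = 189: (x₀, y₀) = (378, -189).
General solution: x = 378 + 7t, y = -189 - 4t for integer t.
x ≥ 0: smallest is 378 mod 7 = 0 (at t = -54), with y = 27.

0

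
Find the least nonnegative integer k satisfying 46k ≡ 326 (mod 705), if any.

191

gcd(705, 46) = 1  (705 = 15×46 + 15, 46 = 3×15 + 1, 15 = 15×1).
1 divides 326, so solutions exist.
Back-substituting, 46×(46) + 705×(-3) = 1.
So 46×(46) ≡ 1 (mod 705); multiply by 326: k ≡ 14996 (mod 705).
Smallest nonnegative: k = 14996 mod 705 = 191.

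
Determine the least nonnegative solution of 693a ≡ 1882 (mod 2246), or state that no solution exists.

1338

gcd(2246, 693) = 1  (2246 = 3×693 + 167, 693 = 4×167 + 25, 167 = 6×25 + 17, 25 = 1×17 + 8, 17 = 2×8 + 1, 8 = 8×1).
1 divides 1882, so solutions exist.
Back-substituting, 693×(-269) + 2246×(83) = 1.
So 693×(-269) ≡ 1 (mod 2246); multiply by 1882: a ≡ -506258 (mod 2246).
Smallest nonnegative: a = -506258 mod 2246 = 1338.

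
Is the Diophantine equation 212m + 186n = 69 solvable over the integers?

no

gcd(212, 186) = 2  (212 = 1·186 + 26, 186 = 7·26 + 4, 26 = 6·4 + 2, 4 = 2·2).
2 does not divide 69 (remainder 1), so no integer solutions.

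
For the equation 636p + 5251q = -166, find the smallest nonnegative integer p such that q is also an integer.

4937

gcd(5251, 636):
  5251 = 8·636 + 163
  636 = 3·163 + 147
  163 = 1·147 + 16
  147 = 9·16 + 3
  16 = 5·3 + 1
  3 = 3·1
so gcd(5251, 636) = 1.
1 divides -166, so solutions exist.
Back-substitute for Bézout coefficients:
  1 = 16 - 5·3
  ... = 636·(-1643) + 5251·(199)
Scale by -166/1 = -166: (p₀, q₀) = (272738, -33034).
General solution: p = 272738 + 5251t, q = -33034 - 636t for integer t.
p ≥ 0: smallest is 272738 mod 5251 = 4937 (at t = -51), with q = -598.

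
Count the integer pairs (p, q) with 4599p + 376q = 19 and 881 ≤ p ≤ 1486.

gcd(4599, 376) = 1  (4599 = 12×376 + 87, 376 = 4×87 + 28, 87 = 3×28 + 3, 28 = 9×3 + 1, 3 = 3×1).
Back-substituting, 4599×(-121) + 376×(1480) = 1.
Scale by 19: particular solution (-2299, 28120); reduce p mod 376: (333, -4073).
General solution: p = 333 + 376t, q = -4073 - 4599t for integer t.
881 ≤ 333 + 376t ≤ 1486 gives t ∈ [2, 3], which is 2 values.

2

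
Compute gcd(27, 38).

gcd(38, 27):
  38 = 1×27 + 11
  27 = 2×11 + 5
  11 = 2×5 + 1
  5 = 5×1
so gcd(38, 27) = 1.

1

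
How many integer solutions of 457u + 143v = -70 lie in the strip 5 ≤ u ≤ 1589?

11

gcd(457, 143) = 1  (457 = 3×143 + 28, 143 = 5×28 + 3, 28 = 9×3 + 1, 3 = 3×1).
Back-substituting, 457×(46) + 143×(-147) = 1.
Scale by -70: particular solution (-3220, 10290); reduce u mod 143: (69, -221).
General solution: u = 69 + 143t, v = -221 - 457t for integer t.
5 ≤ 69 + 143t ≤ 1589 gives t ∈ [0, 10], which is 11 values.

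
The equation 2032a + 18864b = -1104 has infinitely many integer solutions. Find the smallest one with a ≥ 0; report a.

705

gcd(18864, 2032):
  18864 = 9×2032 + 576
  2032 = 3×576 + 304
  576 = 1×304 + 272
  304 = 1×272 + 32
  272 = 8×32 + 16
  32 = 2×16
so gcd(18864, 2032) = 16.
16 divides -1104, so solutions exist.
Back-substitute for Bézout coefficients:
  16 = 272 - 8×32
  ... = 2032×(-557) + 18864×(60)
Scale by -1104/16 = -69: (a₀, b₀) = (38433, -4140).
General solution: a = 38433 + 1179t, b = -4140 - 127t for integer t.
a ≥ 0: smallest is 38433 mod 1179 = 705 (at t = -32), with b = -76.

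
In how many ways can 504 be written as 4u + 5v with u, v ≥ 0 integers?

gcd(5, 4) = 1  (5 = 1*4 + 1, 4 = 4*1).
Back-substituting, 4*(-1) + 5*(1) = 1.
Scale by 504: one solution is (-504, 504). Reduce u mod 5: (1, 100).
General: u = 1 + 5t, v = 100 - 4t.
u ≥ 0 ⇒ t ≥ 0; v ≥ 0 ⇒ t ≤ 25. So t ∈ [0, 25]: 26 solutions.

26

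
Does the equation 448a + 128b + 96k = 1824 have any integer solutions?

gcd(448, 128) = 64  (448 = 3×128 + 64, 128 = 2×64).
gcd(64, 96) = 32.
32 divides 1824, so integer solutions exist.

yes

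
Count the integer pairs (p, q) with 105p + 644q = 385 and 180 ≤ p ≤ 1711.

gcd(644, 105):
  644 = 6*105 + 14
  105 = 7*14 + 7
  14 = 2*7
so gcd(644, 105) = 7.
Back-substitute for Bézout coefficients:
  7 = 105 - 7*14
  ... = 105*(43) + 644*(-7)
Scale by 55: particular solution (2365, -385); reduce p mod 92: (65, -10).
General solution: p = 65 + 92t, q = -10 - 15t for integer t.
180 ≤ 65 + 92t ≤ 1711 gives t ∈ [2, 17], which is 16 values.

16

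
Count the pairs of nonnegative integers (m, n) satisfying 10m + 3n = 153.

6

gcd(10, 3):
  10 = 3·3 + 1
  3 = 3·1
so gcd(10, 3) = 1.
Back-substitute for Bézout coefficients:
  1 = 10 - 3·3
  ... = 10·(1) + 3·(-3)
Scale by 153: one solution is (153, -459). Reduce m mod 3: (0, 51).
General: m = 0 + 3t, n = 51 - 10t.
m ≥ 0 ⇒ t ≥ 0; n ≥ 0 ⇒ t ≤ 5. So t ∈ [0, 5]: 6 solutions.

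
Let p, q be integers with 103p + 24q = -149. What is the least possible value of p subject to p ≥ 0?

gcd(103, 24) = 1  (103 = 4·24 + 7, 24 = 3·7 + 3, 7 = 2·3 + 1, 3 = 3·1).
1 divides -149, so solutions exist.
Back-substituting, 103·(7) + 24·(-30) = 1.
Scale by -149/1 = -149: (p₀, q₀) = (-1043, 4470).
General solution: p = -1043 + 24t, q = 4470 - 103t for integer t.
p ≥ 0: smallest is -1043 mod 24 = 13 (at t = 44), with q = -62.

13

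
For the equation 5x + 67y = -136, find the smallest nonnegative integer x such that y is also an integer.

gcd(67, 5):
  67 = 13·5 + 2
  5 = 2·2 + 1
  2 = 2·1
so gcd(67, 5) = 1.
1 divides -136, so solutions exist.
Back-substitute for Bézout coefficients:
  1 = 5 - 2·2
  ... = 5·(27) + 67·(-2)
Scale by -136/1 = -136: (x₀, y₀) = (-3672, 272).
General solution: x = -3672 + 67t, y = 272 - 5t for integer t.
x ≥ 0: smallest is -3672 mod 67 = 13 (at t = 55), with y = -3.

13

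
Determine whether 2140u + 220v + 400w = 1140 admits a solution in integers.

gcd(2140, 220) = 20  (2140 = 9*220 + 160, 220 = 1*160 + 60, 160 = 2*60 + 40, 60 = 1*40 + 20, 40 = 2*20).
gcd(20, 400) = 20.
20 divides 1140, so integer solutions exist.

yes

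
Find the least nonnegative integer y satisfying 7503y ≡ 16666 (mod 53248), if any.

gcd(53248, 7503) = 1  (53248 = 7×7503 + 727, 7503 = 10×727 + 233, 727 = 3×233 + 28, 233 = 8×28 + 9, 28 = 3×9 + 1, 9 = 9×1).
1 divides 16666, so solutions exist.
Back-substituting, 7503×(-5713) + 53248×(805) = 1.
So 7503×(-5713) ≡ 1 (mod 53248); multiply by 16666: y ≡ -95212858 (mod 53248).
Smallest nonnegative: y = -95212858 mod 53248 = 47814.

47814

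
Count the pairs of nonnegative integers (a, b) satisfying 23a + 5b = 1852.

gcd(23, 5):
  23 = 4×5 + 3
  5 = 1×3 + 2
  3 = 1×2 + 1
  2 = 2×1
so gcd(23, 5) = 1.
Back-substitute for Bézout coefficients:
  1 = 3 - 1×2
  ... = 23×(2) + 5×(-9)
Scale by 1852: one solution is (3704, -16668). Reduce a mod 5: (4, 352).
General: a = 4 + 5t, b = 352 - 23t.
a ≥ 0 ⇒ t ≥ 0; b ≥ 0 ⇒ t ≤ 15. So t ∈ [0, 15]: 16 solutions.

16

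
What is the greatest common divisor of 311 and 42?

gcd(311, 42):
  311 = 7*42 + 17
  42 = 2*17 + 8
  17 = 2*8 + 1
  8 = 8*1
so gcd(311, 42) = 1.

1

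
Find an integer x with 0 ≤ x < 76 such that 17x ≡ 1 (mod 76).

9

gcd(76, 17) = 1.
By Bézout, 17·(9) + 76·(-2) = 1.
So 17·9 ≡ 1 (mod 76), and 9 mod 76 = 9.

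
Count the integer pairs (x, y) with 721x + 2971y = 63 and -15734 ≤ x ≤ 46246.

21

gcd(2971, 721):
  2971 = 4*721 + 87
  721 = 8*87 + 25
  87 = 3*25 + 12
  25 = 2*12 + 1
  12 = 12*1
so gcd(2971, 721) = 1.
Back-substitute for Bézout coefficients:
  1 = 25 - 2*12
  ... = 721*(239) + 2971*(-58)
Scale by 63: particular solution (15057, -3654); reduce x mod 2971: (202, -49).
General solution: x = 202 + 2971t, y = -49 - 721t for integer t.
-15734 ≤ 202 + 2971t ≤ 46246 gives t ∈ [-5, 15], which is 21 values.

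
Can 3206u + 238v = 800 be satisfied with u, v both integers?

gcd(3206, 238) = 14  (3206 = 13*238 + 112, 238 = 2*112 + 14, 112 = 8*14).
14 does not divide 800 (remainder 2), so no integer solutions.

no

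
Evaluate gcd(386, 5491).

1

gcd(5491, 386):
  5491 = 14×386 + 87
  386 = 4×87 + 38
  87 = 2×38 + 11
  38 = 3×11 + 5
  11 = 2×5 + 1
  5 = 5×1
so gcd(5491, 386) = 1.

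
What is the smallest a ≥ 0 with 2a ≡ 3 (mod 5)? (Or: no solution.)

gcd(5, 2) = 1  (5 = 2×2 + 1, 2 = 2×1).
1 divides 3, so solutions exist.
Back-substituting, 2×(-2) + 5×(1) = 1.
So 2×(-2) ≡ 1 (mod 5); multiply by 3: a ≡ -6 (mod 5).
Smallest nonnegative: a = -6 mod 5 = 4.

4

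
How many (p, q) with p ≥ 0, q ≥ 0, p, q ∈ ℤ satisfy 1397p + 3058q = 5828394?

gcd(3058, 1397) = 11  (3058 = 2×1397 + 264, 1397 = 5×264 + 77, 264 = 3×77 + 33, 77 = 2×33 + 11, 33 = 3×11).
Back-substituting, 1397×(81) + 3058×(-37) = 11.
Scale by 529854: one solution is (42918174, -19604598). Reduce p mod 278: (256, 1789).
General: p = 256 + 278t, q = 1789 - 127t.
p ≥ 0 ⇒ t ≥ 0; q ≥ 0 ⇒ t ≤ 14. So t ∈ [0, 14]: 15 solutions.

15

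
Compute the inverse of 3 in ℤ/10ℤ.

gcd(10, 3) = 1  (10 = 3·3 + 1, 3 = 3·1).
Back-substituting, 3·(-3) + 10·(1) = 1.
So 3·-3 ≡ 1 (mod 10), and -3 mod 10 = 7.

7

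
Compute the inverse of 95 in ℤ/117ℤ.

101

gcd(117, 95) = 1.
By Bézout, 95·(-16) + 117·(13) = 1.
So 95·-16 ≡ 1 (mod 117), and -16 mod 117 = 101.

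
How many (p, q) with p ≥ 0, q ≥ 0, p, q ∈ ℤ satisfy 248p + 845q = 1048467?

gcd(845, 248):
  845 = 3*248 + 101
  248 = 2*101 + 46
  101 = 2*46 + 9
  46 = 5*9 + 1
  9 = 9*1
so gcd(845, 248) = 1.
Back-substitute for Bézout coefficients:
  1 = 46 - 5*9
  ... = 248*(92) + 845*(-27)
Scale by 1048467: one solution is (96458964, -28308609). Reduce p mod 845: (524, 1087).
General: p = 524 + 845t, q = 1087 - 248t.
p ≥ 0 ⇒ t ≥ 0; q ≥ 0 ⇒ t ≤ 4. So t ∈ [0, 4]: 5 solutions.

5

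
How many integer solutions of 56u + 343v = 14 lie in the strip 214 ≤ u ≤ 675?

gcd(343, 56) = 7.
By Bézout, 56·(-6) + 343·(1) = 7.
Particular solution: (37, -6).
General solution: u = 37 + 49t, v = -6 - 8t for integer t.
214 ≤ 37 + 49t ≤ 675 gives t ∈ [4, 13], which is 10 values.

10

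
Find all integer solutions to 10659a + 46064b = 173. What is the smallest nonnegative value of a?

gcd(46064, 10659) = 1.
1 divides 173, so solutions exist.
By Bézout, 10659×(-11301) + 46064×(2615) = 1.
Scale by 173/1 = 173: (a₀, b₀) = (-1955073, 452395).
General solution: a = -1955073 + 46064t, b = 452395 - 10659t for integer t.
a ≥ 0: smallest is -1955073 mod 46064 = 25679 (at t = 43), with b = -5942.

25679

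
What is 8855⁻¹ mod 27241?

gcd(27241, 8855) = 1.
By Bézout, 8855·(4473) + 27241·(-1454) = 1.
So 8855·4473 ≡ 1 (mod 27241), and 4473 mod 27241 = 4473.

4473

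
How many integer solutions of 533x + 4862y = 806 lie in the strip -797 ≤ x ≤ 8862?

gcd(4862, 533) = 13  (4862 = 9×533 + 65, 533 = 8×65 + 13, 65 = 5×13).
Back-substituting, 533×(73) + 4862×(-8) = 13.
Scale by 62: particular solution (4526, -496); reduce x mod 374: (38, -4).
General solution: x = 38 + 374t, y = -4 - 41t for integer t.
-797 ≤ 38 + 374t ≤ 8862 gives t ∈ [-2, 23], which is 26 values.

26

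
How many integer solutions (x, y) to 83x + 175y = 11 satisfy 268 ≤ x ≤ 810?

3

gcd(175, 83) = 1  (175 = 2·83 + 9, 83 = 9·9 + 2, 9 = 4·2 + 1, 2 = 2·1).
Back-substituting, 83·(-78) + 175·(37) = 1.
Scale by 11: particular solution (-858, 407); reduce x mod 175: (17, -8).
General solution: x = 17 + 175t, y = -8 - 83t for integer t.
268 ≤ 17 + 175t ≤ 810 gives t ∈ [2, 4], which is 3 values.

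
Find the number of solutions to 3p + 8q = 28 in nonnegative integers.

1

gcd(8, 3) = 1.
By Bézout, 3·(3) + 8·(-1) = 1.
One solution: (4, 2).
General: p = 4 + 8t, q = 2 - 3t.
p ≥ 0 ⇒ t ≥ 0; q ≥ 0 ⇒ t ≤ 0. So t ∈ [0, 0]: 1 solution.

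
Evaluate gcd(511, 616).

gcd(616, 511):
  616 = 1·511 + 105
  511 = 4·105 + 91
  105 = 1·91 + 14
  91 = 6·14 + 7
  14 = 2·7
so gcd(616, 511) = 7.

7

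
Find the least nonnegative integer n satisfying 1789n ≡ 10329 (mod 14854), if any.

5685

gcd(14854, 1789) = 1  (14854 = 8×1789 + 542, 1789 = 3×542 + 163, 542 = 3×163 + 53, 163 = 3×53 + 4, 53 = 13×4 + 1, 4 = 4×1).
1 divides 10329, so solutions exist.
Back-substituting, 1789×(-3645) + 14854×(439) = 1.
So 1789×(-3645) ≡ 1 (mod 14854); multiply by 10329: n ≡ -37649205 (mod 14854).
Smallest nonnegative: n = -37649205 mod 14854 = 5685.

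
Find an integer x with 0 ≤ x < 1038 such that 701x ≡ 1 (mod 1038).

77

gcd(1038, 701) = 1.
By Bézout, 701×(77) + 1038×(-52) = 1.
So 701×77 ≡ 1 (mod 1038), and 77 mod 1038 = 77.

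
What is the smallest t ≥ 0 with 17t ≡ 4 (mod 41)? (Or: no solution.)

34

gcd(41, 17):
  41 = 2×17 + 7
  17 = 2×7 + 3
  7 = 2×3 + 1
  3 = 3×1
so gcd(41, 17) = 1.
1 divides 4, so solutions exist.
Back-substitute for Bézout coefficients:
  1 = 7 - 2×3
  ... = 17×(-12) + 41×(5)
So 17×(-12) ≡ 1 (mod 41); multiply by 4: t ≡ -48 (mod 41).
Smallest nonnegative: t = -48 mod 41 = 34.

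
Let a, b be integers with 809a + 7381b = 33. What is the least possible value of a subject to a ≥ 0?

gcd(7381, 809):
  7381 = 9×809 + 100
  809 = 8×100 + 9
  100 = 11×9 + 1
  9 = 9×1
so gcd(7381, 809) = 1.
1 divides 33, so solutions exist.
Back-substitute for Bézout coefficients:
  1 = 100 - 11×9
  ... = 809×(-812) + 7381×(89)
Scale by 33/1 = 33: (a₀, b₀) = (-26796, 2937).
General solution: a = -26796 + 7381t, b = 2937 - 809t for integer t.
a ≥ 0: smallest is -26796 mod 7381 = 2728 (at t = 4), with b = -299.

2728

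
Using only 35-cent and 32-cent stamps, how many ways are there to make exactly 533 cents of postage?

1

Need nonnegative integers with 35j + 32k = 533.
gcd(35, 32) = 1, and 35·(11) + 32·(-12) = 1.
So (j₀, k₀) = (5863, -6396); general j = 5863 + 32t, k = -6396 - 35t.
j ≥ 0 ⇒ t ≥ -183; k ≥ 0 ⇒ t ≤ -183. That's 1 value of t.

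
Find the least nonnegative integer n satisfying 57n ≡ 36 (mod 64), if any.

4

gcd(64, 57):
  64 = 1·57 + 7
  57 = 8·7 + 1
  7 = 7·1
so gcd(64, 57) = 1.
1 divides 36, so solutions exist.
Back-substitute for Bézout coefficients:
  1 = 57 - 8·7
  ... = 57·(9) + 64·(-8)
So 57·(9) ≡ 1 (mod 64); multiply by 36: n ≡ 324 (mod 64).
Smallest nonnegative: n = 324 mod 64 = 4.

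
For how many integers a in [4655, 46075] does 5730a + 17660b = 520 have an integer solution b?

23

gcd(17660, 5730):
  17660 = 3·5730 + 470
  5730 = 12·470 + 90
  470 = 5·90 + 20
  90 = 4·20 + 10
  20 = 2·10
so gcd(17660, 5730) = 10.
Back-substitute for Bézout coefficients:
  10 = 90 - 4·20
  ... = 5730·(789) + 17660·(-256)
Scale by 52: particular solution (41028, -13312); reduce a mod 1766: (410, -133).
General solution: a = 410 + 1766t, b = -133 - 573t for integer t.
4655 ≤ 410 + 1766t ≤ 46075 gives t ∈ [3, 25], which is 23 values.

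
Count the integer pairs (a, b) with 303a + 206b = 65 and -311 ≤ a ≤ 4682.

gcd(303, 206):
  303 = 1×206 + 97
  206 = 2×97 + 12
  97 = 8×12 + 1
  12 = 12×1
so gcd(303, 206) = 1.
Back-substitute for Bézout coefficients:
  1 = 97 - 8×12
  ... = 303×(17) + 206×(-25)
Scale by 65: particular solution (1105, -1625); reduce a mod 206: (75, -110).
General solution: a = 75 + 206t, b = -110 - 303t for integer t.
-311 ≤ 75 + 206t ≤ 4682 gives t ∈ [-1, 22], which is 24 values.

24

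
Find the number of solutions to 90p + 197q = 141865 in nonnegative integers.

gcd(197, 90):
  197 = 2×90 + 17
  90 = 5×17 + 5
  17 = 3×5 + 2
  5 = 2×2 + 1
  2 = 2×1
so gcd(197, 90) = 1.
Back-substitute for Bézout coefficients:
  1 = 5 - 2×2
  ... = 90×(81) + 197×(-37)
Scale by 141865: one solution is (11491065, -5249005). Reduce p mod 197: (55, 695).
General: p = 55 + 197t, q = 695 - 90t.
p ≥ 0 ⇒ t ≥ 0; q ≥ 0 ⇒ t ≤ 7. So t ∈ [0, 7]: 8 solutions.

8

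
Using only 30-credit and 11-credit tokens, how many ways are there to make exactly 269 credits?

1

Need nonnegative integers with 30j + 11k = 269.
gcd(30, 11) = 1, and 30·(-4) + 11·(11) = 1.
So (j₀, k₀) = (-1076, 2959); general j = -1076 + 11t, k = 2959 - 30t.
j ≥ 0 ⇒ t ≥ 98; k ≥ 0 ⇒ t ≤ 98. That's 1 value of t.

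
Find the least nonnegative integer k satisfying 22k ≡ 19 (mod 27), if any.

7

gcd(27, 22) = 1  (27 = 1·22 + 5, 22 = 4·5 + 2, 5 = 2·2 + 1, 2 = 2·1).
1 divides 19, so solutions exist.
Back-substituting, 22·(-11) + 27·(9) = 1.
So 22·(-11) ≡ 1 (mod 27); multiply by 19: k ≡ -209 (mod 27).
Smallest nonnegative: k = -209 mod 27 = 7.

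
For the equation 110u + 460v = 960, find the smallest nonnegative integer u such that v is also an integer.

gcd(460, 110):
  460 = 4×110 + 20
  110 = 5×20 + 10
  20 = 2×10
so gcd(460, 110) = 10.
10 divides 960, so solutions exist.
Back-substitute for Bézout coefficients:
  10 = 110 - 5×20
  ... = 110×(21) + 460×(-5)
Scale by 960/10 = 96: (u₀, v₀) = (2016, -480).
General solution: u = 2016 + 46t, v = -480 - 11t for integer t.
u ≥ 0: smallest is 2016 mod 46 = 38 (at t = -43), with v = -7.

38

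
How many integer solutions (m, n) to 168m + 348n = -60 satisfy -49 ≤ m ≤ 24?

3

gcd(348, 168):
  348 = 2*168 + 12
  168 = 14*12
so gcd(348, 168) = 12.
Back-substitute for Bézout coefficients:
  12 = 348 - 2*168
  ... = 168*(-2) + 348*(1)
Scale by -5: particular solution (10, -5); reduce m mod 29: (10, -5).
General solution: m = 10 + 29t, n = -5 - 14t for integer t.
-49 ≤ 10 + 29t ≤ 24 gives t ∈ [-2, 0], which is 3 values.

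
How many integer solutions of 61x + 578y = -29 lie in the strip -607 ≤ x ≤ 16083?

29

gcd(578, 61):
  578 = 9*61 + 29
  61 = 2*29 + 3
  29 = 9*3 + 2
  3 = 1*2 + 1
  2 = 2*1
so gcd(578, 61) = 1.
Back-substitute for Bézout coefficients:
  1 = 3 - 1*2
  ... = 61*(199) + 578*(-21)
Scale by -29: particular solution (-5771, 609); reduce x mod 578: (9, -1).
General solution: x = 9 + 578t, y = -1 - 61t for integer t.
-607 ≤ 9 + 578t ≤ 16083 gives t ∈ [-1, 27], which is 29 values.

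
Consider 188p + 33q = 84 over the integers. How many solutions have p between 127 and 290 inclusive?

gcd(188, 33) = 1.
By Bézout, 188*(-10) + 33*(57) = 1.
Particular solution: (18, -100).
General solution: p = 18 + 33t, q = -100 - 188t for integer t.
127 ≤ 18 + 33t ≤ 290 gives t ∈ [4, 8], which is 5 values.

5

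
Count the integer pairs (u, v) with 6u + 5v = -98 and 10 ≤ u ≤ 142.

27

gcd(6, 5) = 1  (6 = 1*5 + 1, 5 = 5*1).
Back-substituting, 6*(1) + 5*(-1) = 1.
Scale by -98: particular solution (-98, 98); reduce u mod 5: (2, -22).
General solution: u = 2 + 5t, v = -22 - 6t for integer t.
10 ≤ 2 + 5t ≤ 142 gives t ∈ [2, 28], which is 27 values.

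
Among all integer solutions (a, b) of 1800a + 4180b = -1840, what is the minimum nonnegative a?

64

gcd(4180, 1800) = 20.
20 divides -1840, so solutions exist.
By Bézout, 1800·(72) + 4180·(-31) = 20.
Scale by -1840/20 = -92: (a₀, b₀) = (-6624, 2852).
General solution: a = -6624 + 209t, b = 2852 - 90t for integer t.
a ≥ 0: smallest is -6624 mod 209 = 64 (at t = 32), with b = -28.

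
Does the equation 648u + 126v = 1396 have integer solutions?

gcd(648, 126) = 18  (648 = 5×126 + 18, 126 = 7×18).
18 does not divide 1396 (remainder 10), so no integer solutions.

no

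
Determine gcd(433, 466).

gcd(466, 433):
  466 = 1*433 + 33
  433 = 13*33 + 4
  33 = 8*4 + 1
  4 = 4*1
so gcd(466, 433) = 1.

1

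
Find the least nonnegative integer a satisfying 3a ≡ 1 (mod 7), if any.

gcd(7, 3) = 1.
1 divides 1, so solutions exist.
By Bézout, 3×(-2) + 7×(1) = 1.
So 3×(-2) ≡ 1 (mod 7); multiply by 1: a ≡ -2 (mod 7).
Smallest nonnegative: a = -2 mod 7 = 5.

5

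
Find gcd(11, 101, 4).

gcd(101, 11) = 1  (101 = 9*11 + 2, 11 = 5*2 + 1, 2 = 2*1).
gcd(1, 4) = 1.

1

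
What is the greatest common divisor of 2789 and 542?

1

gcd(2789, 542) = 1  (2789 = 5*542 + 79, 542 = 6*79 + 68, 79 = 1*68 + 11, 68 = 6*11 + 2, 11 = 5*2 + 1, 2 = 2*1).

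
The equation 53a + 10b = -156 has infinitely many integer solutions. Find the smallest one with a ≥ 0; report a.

gcd(53, 10) = 1  (53 = 5*10 + 3, 10 = 3*3 + 1, 3 = 3*1).
1 divides -156, so solutions exist.
Back-substituting, 53*(-3) + 10*(16) = 1.
Scale by -156/1 = -156: (a₀, b₀) = (468, -2496).
General solution: a = 468 + 10t, b = -2496 - 53t for integer t.
a ≥ 0: smallest is 468 mod 10 = 8 (at t = -46), with b = -58.

8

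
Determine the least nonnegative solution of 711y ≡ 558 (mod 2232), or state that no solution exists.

gcd(2232, 711) = 9  (2232 = 3×711 + 99, 711 = 7×99 + 18, 99 = 5×18 + 9, 18 = 2×9).
9 divides 558, so solutions exist.
Back-substituting, 711×(-113) + 2232×(36) = 9.
So 711×(-113) ≡ 9 (mod 2232); multiply by 62: y ≡ -7006 (mod 248).
Smallest nonnegative: y = -7006 mod 248 = 186.

186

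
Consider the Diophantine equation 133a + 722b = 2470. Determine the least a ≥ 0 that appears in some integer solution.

gcd(722, 133) = 19  (722 = 5*133 + 57, 133 = 2*57 + 19, 57 = 3*19).
19 divides 2470, so solutions exist.
Back-substituting, 133*(11) + 722*(-2) = 19.
Scale by 2470/19 = 130: (a₀, b₀) = (1430, -260).
General solution: a = 1430 + 38t, b = -260 - 7t for integer t.
a ≥ 0: smallest is 1430 mod 38 = 24 (at t = -37), with b = -1.

24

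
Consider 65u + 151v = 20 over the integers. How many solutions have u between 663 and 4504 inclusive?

26

gcd(151, 65) = 1  (151 = 2*65 + 21, 65 = 3*21 + 2, 21 = 10*2 + 1, 2 = 2*1).
Back-substituting, 65*(-72) + 151*(31) = 1.
Scale by 20: particular solution (-1440, 620); reduce u mod 151: (70, -30).
General solution: u = 70 + 151t, v = -30 - 65t for integer t.
663 ≤ 70 + 151t ≤ 4504 gives t ∈ [4, 29], which is 26 values.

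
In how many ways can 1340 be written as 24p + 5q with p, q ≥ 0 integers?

gcd(24, 5):
  24 = 4*5 + 4
  5 = 1*4 + 1
  4 = 4*1
so gcd(24, 5) = 1.
Back-substitute for Bézout coefficients:
  1 = 5 - 1*4
  ... = 24*(-1) + 5*(5)
Scale by 1340: one solution is (-1340, 6700). Reduce p mod 5: (0, 268).
General: p = 0 + 5t, q = 268 - 24t.
p ≥ 0 ⇒ t ≥ 0; q ≥ 0 ⇒ t ≤ 11. So t ∈ [0, 11]: 12 solutions.

12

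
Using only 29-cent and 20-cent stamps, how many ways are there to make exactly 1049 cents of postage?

Need nonnegative integers with 29j + 20k = 1049.
gcd(29, 20) = 1, and 29·(9) + 20·(-13) = 1.
So (j₀, k₀) = (9441, -13637); general j = 9441 + 20t, k = -13637 - 29t.
j ≥ 0 ⇒ t ≥ -472; k ≥ 0 ⇒ t ≤ -471. That's 2 values of t.

2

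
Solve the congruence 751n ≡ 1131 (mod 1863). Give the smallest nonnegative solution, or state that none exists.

195

gcd(1863, 751) = 1.
1 divides 1131, so solutions exist.
By Bézout, 751×(-578) + 1863×(233) = 1.
So 751×(-578) ≡ 1 (mod 1863); multiply by 1131: n ≡ -653718 (mod 1863).
Smallest nonnegative: n = -653718 mod 1863 = 195.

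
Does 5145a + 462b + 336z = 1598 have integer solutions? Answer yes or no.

no

gcd(5145, 462) = 21.
gcd(21, 336) = 21.
21 does not divide 1598 (remainder 2), so no integer solutions.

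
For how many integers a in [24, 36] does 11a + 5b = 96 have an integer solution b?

gcd(11, 5) = 1.
By Bézout, 11×(1) + 5×(-2) = 1.
Particular solution: (1, 17).
General solution: a = 1 + 5t, b = 17 - 11t for integer t.
24 ≤ 1 + 5t ≤ 36 gives t ∈ [5, 7], which is 3 values.

3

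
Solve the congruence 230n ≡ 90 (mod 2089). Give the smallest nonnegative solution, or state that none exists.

727

gcd(2089, 230):
  2089 = 9*230 + 19
  230 = 12*19 + 2
  19 = 9*2 + 1
  2 = 2*1
so gcd(2089, 230) = 1.
1 divides 90, so solutions exist.
Back-substitute for Bézout coefficients:
  1 = 19 - 9*2
  ... = 230*(-990) + 2089*(109)
So 230*(-990) ≡ 1 (mod 2089); multiply by 90: n ≡ -89100 (mod 2089).
Smallest nonnegative: n = -89100 mod 2089 = 727.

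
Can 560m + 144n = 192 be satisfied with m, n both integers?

yes

gcd(560, 144) = 16.
16 divides 192, so integer solutions exist.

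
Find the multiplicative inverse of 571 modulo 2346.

gcd(2346, 571):
  2346 = 4×571 + 62
  571 = 9×62 + 13
  62 = 4×13 + 10
  13 = 1×10 + 3
  10 = 3×3 + 1
  3 = 3×1
so gcd(2346, 571) = 1.
Back-substitute for Bézout coefficients:
  1 = 10 - 3×3
  ... = 571×(-719) + 2346×(175)
So 571×-719 ≡ 1 (mod 2346), and -719 mod 2346 = 1627.

1627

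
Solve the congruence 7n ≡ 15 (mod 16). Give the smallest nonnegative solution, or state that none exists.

gcd(16, 7) = 1.
1 divides 15, so solutions exist.
By Bézout, 7·(7) + 16·(-3) = 1.
So 7·(7) ≡ 1 (mod 16); multiply by 15: n ≡ 105 (mod 16).
Smallest nonnegative: n = 105 mod 16 = 9.

9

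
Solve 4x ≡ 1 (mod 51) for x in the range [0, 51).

13

gcd(51, 4) = 1  (51 = 12×4 + 3, 4 = 1×3 + 1, 3 = 3×1).
Back-substituting, 4×(13) + 51×(-1) = 1.
So 4×13 ≡ 1 (mod 51), and 13 mod 51 = 13.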